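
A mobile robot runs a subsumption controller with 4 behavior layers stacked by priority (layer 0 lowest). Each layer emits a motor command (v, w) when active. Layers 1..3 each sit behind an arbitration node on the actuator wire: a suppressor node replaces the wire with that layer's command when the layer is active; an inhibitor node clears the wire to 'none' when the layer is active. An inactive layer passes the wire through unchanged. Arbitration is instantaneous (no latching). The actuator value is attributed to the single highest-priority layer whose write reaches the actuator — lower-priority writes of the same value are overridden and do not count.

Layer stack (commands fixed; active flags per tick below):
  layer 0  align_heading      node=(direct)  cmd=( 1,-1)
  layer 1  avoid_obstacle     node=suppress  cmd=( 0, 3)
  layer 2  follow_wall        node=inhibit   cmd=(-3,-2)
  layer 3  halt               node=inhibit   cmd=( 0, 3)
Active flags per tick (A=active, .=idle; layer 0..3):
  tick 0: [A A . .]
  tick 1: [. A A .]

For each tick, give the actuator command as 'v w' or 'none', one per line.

tick 0:
  [0] align_heading on; wire := (1, -1)
  [1] avoid_obstacle on (suppress); wire := (0, 3)
  [2] follow_wall off; pass (0, 3)
  [3] halt off; pass (0, 3)
  output (0, 3)
tick 1:
  [0] align_heading off; wire := none
  [1] avoid_obstacle on (suppress); wire := (0, 3)
  [2] follow_wall on (inhibit); wire := none
  [3] halt off; pass none
  output none

0 3
none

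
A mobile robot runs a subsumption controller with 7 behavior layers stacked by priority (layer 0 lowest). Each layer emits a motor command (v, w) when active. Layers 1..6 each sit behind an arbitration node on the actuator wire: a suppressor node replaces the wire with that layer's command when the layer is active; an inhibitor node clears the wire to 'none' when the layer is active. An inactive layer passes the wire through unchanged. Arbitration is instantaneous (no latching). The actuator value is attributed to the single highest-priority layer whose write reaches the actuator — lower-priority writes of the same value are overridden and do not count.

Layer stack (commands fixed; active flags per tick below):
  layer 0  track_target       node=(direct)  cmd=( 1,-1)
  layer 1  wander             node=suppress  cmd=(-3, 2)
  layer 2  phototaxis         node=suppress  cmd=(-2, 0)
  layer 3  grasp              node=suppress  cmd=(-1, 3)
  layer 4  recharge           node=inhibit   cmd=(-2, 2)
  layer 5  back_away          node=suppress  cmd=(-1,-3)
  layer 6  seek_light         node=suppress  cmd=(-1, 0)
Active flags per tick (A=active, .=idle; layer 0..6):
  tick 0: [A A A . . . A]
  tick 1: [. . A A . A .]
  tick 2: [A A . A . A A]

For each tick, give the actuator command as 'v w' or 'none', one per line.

-1 0
-1 -3
-1 0

tick 0:
  layer 0 (track_target) active — direct: (1, -1)
  layer 1 (wander) active — suppresses: (-3, 2)
  layer 2 (phototaxis) active — suppresses: (-2, 0)
  layer 3 (grasp) idle — unchanged: (-2, 0)
  layer 4 (recharge) idle — unchanged: (-2, 0)
  layer 5 (back_away) idle — unchanged: (-2, 0)
  layer 6 (seek_light) active — suppresses: (-1, 0)
  → actuator (-1, 0)
tick 1:
  layer 0 (track_target) idle — none
  layer 1 (wander) idle — unchanged: none
  layer 2 (phototaxis) active — suppresses: (-2, 0)
  layer 3 (grasp) active — suppresses: (-1, 3)
  layer 4 (recharge) idle — unchanged: (-1, 3)
  layer 5 (back_away) active — suppresses: (-1, -3)
  layer 6 (seek_light) idle — unchanged: (-1, -3)
  → actuator (-1, -3)
tick 2:
  layer 0 (track_target) active — direct: (1, -1)
  layer 1 (wander) active — suppresses: (-3, 2)
  layer 2 (phototaxis) idle — unchanged: (-3, 2)
  layer 3 (grasp) active — suppresses: (-1, 3)
  layer 4 (recharge) idle — unchanged: (-1, 3)
  layer 5 (back_away) active — suppresses: (-1, -3)
  layer 6 (seek_light) active — suppresses: (-1, 0)
  → actuator (-1, 0)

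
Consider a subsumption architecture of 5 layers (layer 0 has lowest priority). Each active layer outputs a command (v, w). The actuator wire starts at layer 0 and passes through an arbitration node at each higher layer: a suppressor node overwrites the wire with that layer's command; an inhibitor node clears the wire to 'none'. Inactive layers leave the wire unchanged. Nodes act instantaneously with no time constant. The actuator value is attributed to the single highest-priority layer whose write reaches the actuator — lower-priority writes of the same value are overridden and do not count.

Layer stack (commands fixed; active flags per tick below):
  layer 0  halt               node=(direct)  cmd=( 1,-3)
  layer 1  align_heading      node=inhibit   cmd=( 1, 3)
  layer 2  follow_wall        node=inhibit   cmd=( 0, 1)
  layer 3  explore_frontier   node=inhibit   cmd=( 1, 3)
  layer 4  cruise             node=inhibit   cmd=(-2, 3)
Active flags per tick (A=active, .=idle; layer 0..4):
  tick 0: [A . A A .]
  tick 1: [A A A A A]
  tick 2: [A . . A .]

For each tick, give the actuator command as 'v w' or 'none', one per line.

none
none
none

tick 0:
  [0] halt on; wire := (1, -3)
  [1] align_heading off; pass (1, -3)
  [2] follow_wall on (inhibit); wire := none
  [3] explore_frontier on (inhibit); wire := none
  [4] cruise off; pass none
  output none
tick 1:
  [0] halt on; wire := (1, -3)
  [1] align_heading on (inhibit); wire := none
  [2] follow_wall on (inhibit); wire := none
  [3] explore_frontier on (inhibit); wire := none
  [4] cruise on (inhibit); wire := none
  output none
tick 2:
  [0] halt on; wire := (1, -3)
  [1] align_heading off; pass (1, -3)
  [2] follow_wall off; pass (1, -3)
  [3] explore_frontier on (inhibit); wire := none
  [4] cruise off; pass none
  output none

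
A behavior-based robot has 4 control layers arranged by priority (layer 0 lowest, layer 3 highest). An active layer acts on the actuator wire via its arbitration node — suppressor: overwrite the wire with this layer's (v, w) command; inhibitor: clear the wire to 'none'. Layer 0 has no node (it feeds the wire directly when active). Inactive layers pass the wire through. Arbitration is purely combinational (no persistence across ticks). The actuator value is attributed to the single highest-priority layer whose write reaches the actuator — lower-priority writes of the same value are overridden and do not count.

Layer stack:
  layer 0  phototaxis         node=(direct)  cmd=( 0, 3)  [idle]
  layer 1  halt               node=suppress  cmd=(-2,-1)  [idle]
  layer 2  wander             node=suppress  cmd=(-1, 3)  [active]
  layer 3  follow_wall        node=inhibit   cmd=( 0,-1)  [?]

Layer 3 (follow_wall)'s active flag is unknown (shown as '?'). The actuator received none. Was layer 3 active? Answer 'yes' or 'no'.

If layer 3 is active=yes:
  actuator would be none
If layer 3 is active=no:
  actuator would be (-1, 3)
Observed none, so layer 3 was active.

yes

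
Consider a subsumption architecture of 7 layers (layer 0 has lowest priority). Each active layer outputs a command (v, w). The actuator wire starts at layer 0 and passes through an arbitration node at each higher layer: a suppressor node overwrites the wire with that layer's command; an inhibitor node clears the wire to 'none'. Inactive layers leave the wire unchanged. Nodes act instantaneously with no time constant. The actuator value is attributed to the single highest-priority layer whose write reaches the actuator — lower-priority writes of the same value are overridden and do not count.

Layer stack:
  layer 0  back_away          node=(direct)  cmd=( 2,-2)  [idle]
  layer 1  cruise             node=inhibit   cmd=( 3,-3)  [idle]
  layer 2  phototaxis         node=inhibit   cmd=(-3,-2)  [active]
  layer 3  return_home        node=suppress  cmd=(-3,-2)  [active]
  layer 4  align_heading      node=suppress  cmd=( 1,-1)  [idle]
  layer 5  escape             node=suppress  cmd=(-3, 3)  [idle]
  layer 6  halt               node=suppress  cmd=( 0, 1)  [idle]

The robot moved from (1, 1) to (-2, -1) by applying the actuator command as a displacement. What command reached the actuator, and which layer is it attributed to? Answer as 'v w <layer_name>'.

-3 -2 return_home

displacement = (-2, -1) − (1, 1) = (-3, -2)
L0 back_away: idle → wire = none
L1 cruise: idle → wire stays none
L2 phototaxis: active, inhibitor → wire = none
L3 return_home: active, suppressor → wire = (-3, -2)
L4 align_heading: idle → wire stays (-3, -2)
L5 escape: idle → wire stays (-3, -2)
L6 halt: idle → wire stays (-3, -2)
actuator = (-3, -2) — from layer 3 (return_home)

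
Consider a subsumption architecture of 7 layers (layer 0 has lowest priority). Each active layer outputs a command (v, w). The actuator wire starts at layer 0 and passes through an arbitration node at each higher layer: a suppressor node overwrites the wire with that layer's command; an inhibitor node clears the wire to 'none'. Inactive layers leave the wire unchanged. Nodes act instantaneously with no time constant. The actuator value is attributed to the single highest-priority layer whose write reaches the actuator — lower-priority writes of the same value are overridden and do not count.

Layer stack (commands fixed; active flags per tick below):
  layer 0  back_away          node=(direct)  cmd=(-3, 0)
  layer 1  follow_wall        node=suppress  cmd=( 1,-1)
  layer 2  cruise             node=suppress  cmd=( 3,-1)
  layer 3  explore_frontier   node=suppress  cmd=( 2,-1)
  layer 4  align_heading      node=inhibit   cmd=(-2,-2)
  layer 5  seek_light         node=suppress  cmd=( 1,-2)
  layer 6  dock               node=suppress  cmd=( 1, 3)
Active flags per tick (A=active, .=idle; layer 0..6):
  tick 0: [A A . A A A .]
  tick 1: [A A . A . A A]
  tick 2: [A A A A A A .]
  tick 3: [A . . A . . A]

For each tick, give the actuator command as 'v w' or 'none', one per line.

1 -2
1 3
1 -2
1 3

tick 0:
  [0] back_away on; wire := (-3, 0)
  [1] follow_wall on (suppress); wire := (1, -1)
  [2] cruise off; pass (1, -1)
  [3] explore_frontier on (suppress); wire := (2, -1)
  [4] align_heading on (inhibit); wire := none
  [5] seek_light on (suppress); wire := (1, -2)
  [6] dock off; pass (1, -2)
  output (1, -2)
tick 1:
  [0] back_away on; wire := (-3, 0)
  [1] follow_wall on (suppress); wire := (1, -1)
  [2] cruise off; pass (1, -1)
  [3] explore_frontier on (suppress); wire := (2, -1)
  [4] align_heading off; pass (2, -1)
  [5] seek_light on (suppress); wire := (1, -2)
  [6] dock on (suppress); wire := (1, 3)
  output (1, 3)
tick 2:
  [0] back_away on; wire := (-3, 0)
  [1] follow_wall on (suppress); wire := (1, -1)
  [2] cruise on (suppress); wire := (3, -1)
  [3] explore_frontier on (suppress); wire := (2, -1)
  [4] align_heading on (inhibit); wire := none
  [5] seek_light on (suppress); wire := (1, -2)
  [6] dock off; pass (1, -2)
  output (1, -2)
tick 3:
  [0] back_away on; wire := (-3, 0)
  [1] follow_wall off; pass (-3, 0)
  [2] cruise off; pass (-3, 0)
  [3] explore_frontier on (suppress); wire := (2, -1)
  [4] align_heading off; pass (2, -1)
  [5] seek_light off; pass (2, -1)
  [6] dock on (suppress); wire := (1, 3)
  output (1, 3)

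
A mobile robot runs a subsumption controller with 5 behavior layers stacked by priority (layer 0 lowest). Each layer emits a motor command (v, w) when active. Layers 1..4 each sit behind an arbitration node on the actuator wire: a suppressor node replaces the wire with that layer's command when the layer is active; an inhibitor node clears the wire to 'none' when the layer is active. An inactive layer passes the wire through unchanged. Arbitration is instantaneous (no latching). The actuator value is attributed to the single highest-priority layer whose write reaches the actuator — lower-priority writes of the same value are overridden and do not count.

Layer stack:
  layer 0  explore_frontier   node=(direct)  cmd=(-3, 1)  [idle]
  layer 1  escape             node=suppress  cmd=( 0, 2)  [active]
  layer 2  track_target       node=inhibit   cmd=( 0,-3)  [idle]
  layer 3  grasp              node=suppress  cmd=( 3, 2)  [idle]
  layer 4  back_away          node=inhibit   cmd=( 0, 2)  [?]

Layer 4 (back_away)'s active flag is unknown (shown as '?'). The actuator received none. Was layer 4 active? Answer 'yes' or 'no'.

yes

If layer 4 is active=yes:
  actuator would be none
If layer 4 is active=no:
  actuator would be (0, 2)
Observed none, so layer 4 was active.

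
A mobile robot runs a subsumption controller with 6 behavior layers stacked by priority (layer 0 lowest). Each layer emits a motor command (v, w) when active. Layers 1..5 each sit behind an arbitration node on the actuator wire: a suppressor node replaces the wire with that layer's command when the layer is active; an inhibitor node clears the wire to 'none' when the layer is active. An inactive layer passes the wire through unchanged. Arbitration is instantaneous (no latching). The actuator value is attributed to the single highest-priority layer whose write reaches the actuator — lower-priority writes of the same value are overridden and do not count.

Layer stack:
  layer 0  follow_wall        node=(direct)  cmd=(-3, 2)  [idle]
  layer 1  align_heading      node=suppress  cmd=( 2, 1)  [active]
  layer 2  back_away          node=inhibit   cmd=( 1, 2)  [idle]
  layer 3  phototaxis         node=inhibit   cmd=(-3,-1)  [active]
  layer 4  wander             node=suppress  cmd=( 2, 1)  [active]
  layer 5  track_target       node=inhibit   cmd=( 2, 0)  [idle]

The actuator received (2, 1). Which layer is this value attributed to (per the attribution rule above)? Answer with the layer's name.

wander

[0] follow_wall off; wire := none
[1] align_heading on (suppress); wire := (2, 1)
[2] back_away off; pass (2, 1)
[3] phototaxis on (inhibit); wire := none
[4] wander on (suppress); wire := (2, 1)
[5] track_target off; pass (2, 1)
output (2, 1)
last writer: layer 4 = wander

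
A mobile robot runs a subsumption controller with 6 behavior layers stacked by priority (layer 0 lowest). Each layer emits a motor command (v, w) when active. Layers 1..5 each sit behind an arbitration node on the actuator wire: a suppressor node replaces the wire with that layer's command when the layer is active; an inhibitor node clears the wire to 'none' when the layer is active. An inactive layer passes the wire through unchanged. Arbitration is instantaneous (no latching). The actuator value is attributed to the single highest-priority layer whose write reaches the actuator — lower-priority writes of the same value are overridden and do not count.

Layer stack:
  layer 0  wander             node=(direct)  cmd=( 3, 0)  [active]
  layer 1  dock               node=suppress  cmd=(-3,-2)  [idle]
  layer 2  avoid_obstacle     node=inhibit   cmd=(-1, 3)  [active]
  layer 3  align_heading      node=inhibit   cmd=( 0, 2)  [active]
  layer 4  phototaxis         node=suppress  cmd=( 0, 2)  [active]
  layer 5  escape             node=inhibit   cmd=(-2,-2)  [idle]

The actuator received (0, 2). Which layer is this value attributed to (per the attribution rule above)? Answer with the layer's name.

phototaxis

[0] wander on; wire := (3, 0)
[1] dock off; pass (3, 0)
[2] avoid_obstacle on (inhibit); wire := none
[3] align_heading on (inhibit); wire := none
[4] phototaxis on (suppress); wire := (0, 2)
[5] escape off; pass (0, 2)
output (0, 2)
last writer: layer 4 = phototaxis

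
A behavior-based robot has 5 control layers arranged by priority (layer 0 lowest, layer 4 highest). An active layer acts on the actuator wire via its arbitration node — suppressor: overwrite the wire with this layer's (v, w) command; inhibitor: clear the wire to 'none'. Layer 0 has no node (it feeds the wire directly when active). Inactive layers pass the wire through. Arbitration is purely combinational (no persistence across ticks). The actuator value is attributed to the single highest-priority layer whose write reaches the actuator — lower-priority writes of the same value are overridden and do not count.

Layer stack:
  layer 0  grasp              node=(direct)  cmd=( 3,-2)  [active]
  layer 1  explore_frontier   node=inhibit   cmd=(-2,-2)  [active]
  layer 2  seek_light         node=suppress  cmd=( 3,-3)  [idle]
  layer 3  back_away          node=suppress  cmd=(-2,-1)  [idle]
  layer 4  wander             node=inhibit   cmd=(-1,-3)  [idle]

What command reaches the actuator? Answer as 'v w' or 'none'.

layer 0 (grasp) active — direct: (3, -2)
layer 1 (explore_frontier) active — inhibits: none
layer 2 (seek_light) idle — unchanged: none
layer 3 (back_away) idle — unchanged: none
layer 4 (wander) idle — unchanged: none
→ actuator none

none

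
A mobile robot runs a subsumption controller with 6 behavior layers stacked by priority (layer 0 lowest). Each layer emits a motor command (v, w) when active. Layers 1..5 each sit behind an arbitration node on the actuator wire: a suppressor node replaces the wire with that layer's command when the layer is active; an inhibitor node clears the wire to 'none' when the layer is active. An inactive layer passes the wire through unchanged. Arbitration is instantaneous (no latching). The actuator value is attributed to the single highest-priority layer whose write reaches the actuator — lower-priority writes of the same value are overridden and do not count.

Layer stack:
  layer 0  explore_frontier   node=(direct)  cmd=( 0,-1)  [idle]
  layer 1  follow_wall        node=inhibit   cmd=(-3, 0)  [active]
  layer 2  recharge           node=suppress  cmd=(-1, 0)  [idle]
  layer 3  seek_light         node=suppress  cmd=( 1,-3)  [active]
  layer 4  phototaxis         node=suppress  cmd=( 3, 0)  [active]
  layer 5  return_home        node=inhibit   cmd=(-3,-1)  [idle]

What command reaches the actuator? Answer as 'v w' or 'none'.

L0 explore_frontier: idle → wire = none
L1 follow_wall: active, inhibitor → wire = none
L2 recharge: idle → wire stays none
L3 seek_light: active, suppressor → wire = (1, -3)
L4 phototaxis: active, suppressor → wire = (3, 0)
L5 return_home: idle → wire stays (3, 0)
actuator = (3, 0)

3 0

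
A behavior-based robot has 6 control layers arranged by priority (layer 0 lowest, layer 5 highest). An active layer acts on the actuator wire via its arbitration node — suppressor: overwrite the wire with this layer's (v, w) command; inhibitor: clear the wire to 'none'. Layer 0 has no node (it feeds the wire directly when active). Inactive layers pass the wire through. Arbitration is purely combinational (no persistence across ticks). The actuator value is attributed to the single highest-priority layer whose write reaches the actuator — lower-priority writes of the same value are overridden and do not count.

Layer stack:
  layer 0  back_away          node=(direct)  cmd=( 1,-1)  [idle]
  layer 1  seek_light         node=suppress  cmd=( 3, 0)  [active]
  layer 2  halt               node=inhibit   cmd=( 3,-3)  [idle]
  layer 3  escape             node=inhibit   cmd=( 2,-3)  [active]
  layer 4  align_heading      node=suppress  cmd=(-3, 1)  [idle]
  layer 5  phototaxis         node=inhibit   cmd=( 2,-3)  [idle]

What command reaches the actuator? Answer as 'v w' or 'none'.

none

L0 back_away: idle → wire = none
L1 seek_light: active, suppressor → wire = (3, 0)
L2 halt: idle → wire stays (3, 0)
L3 escape: active, inhibitor → wire = none
L4 align_heading: idle → wire stays none
L5 phototaxis: idle → wire stays none
actuator = none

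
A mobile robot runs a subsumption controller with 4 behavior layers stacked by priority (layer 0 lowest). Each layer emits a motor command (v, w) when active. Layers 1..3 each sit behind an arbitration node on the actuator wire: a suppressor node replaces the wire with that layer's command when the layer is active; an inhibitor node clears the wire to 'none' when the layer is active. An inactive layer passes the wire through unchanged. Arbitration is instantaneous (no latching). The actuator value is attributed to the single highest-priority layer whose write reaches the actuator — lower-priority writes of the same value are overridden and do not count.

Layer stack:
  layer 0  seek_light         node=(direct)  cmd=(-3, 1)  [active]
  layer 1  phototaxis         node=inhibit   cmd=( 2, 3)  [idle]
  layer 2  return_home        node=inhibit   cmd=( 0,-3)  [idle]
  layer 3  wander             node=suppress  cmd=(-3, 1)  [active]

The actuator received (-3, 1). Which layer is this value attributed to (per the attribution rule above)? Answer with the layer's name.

L0 seek_light: active, feeds wire = (-3, 1)
L1 phototaxis: idle → wire stays (-3, 1)
L2 return_home: idle → wire stays (-3, 1)
L3 wander: active, suppressor → wire = (-3, 1)
actuator = (-3, 1)
last writer: layer 3 = wander

wander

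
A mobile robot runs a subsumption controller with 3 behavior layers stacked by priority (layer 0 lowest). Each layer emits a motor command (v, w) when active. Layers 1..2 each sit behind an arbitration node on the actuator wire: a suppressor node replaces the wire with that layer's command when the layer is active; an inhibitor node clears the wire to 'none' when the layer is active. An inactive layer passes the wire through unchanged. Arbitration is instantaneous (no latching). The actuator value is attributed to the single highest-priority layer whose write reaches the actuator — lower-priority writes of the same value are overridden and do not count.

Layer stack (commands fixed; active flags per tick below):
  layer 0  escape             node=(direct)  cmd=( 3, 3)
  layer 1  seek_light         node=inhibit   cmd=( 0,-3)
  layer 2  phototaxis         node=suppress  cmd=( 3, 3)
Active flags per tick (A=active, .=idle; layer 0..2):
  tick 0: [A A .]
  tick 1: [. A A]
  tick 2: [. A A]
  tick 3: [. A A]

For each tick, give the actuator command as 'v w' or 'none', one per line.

tick 0:
  L0 escape: active, feeds wire = (3, 3)
  L1 seek_light: active, inhibitor → wire = none
  L2 phototaxis: idle → wire stays none
  actuator = none
tick 1:
  L0 escape: idle → wire = none
  L1 seek_light: active, inhibitor → wire = none
  L2 phototaxis: active, suppressor → wire = (3, 3)
  actuator = (3, 3)
tick 2:
  L0 escape: idle → wire = none
  L1 seek_light: active, inhibitor → wire = none
  L2 phototaxis: active, suppressor → wire = (3, 3)
  actuator = (3, 3)
tick 3:
  L0 escape: idle → wire = none
  L1 seek_light: active, inhibitor → wire = none
  L2 phototaxis: active, suppressor → wire = (3, 3)
  actuator = (3, 3)

none
3 3
3 3
3 3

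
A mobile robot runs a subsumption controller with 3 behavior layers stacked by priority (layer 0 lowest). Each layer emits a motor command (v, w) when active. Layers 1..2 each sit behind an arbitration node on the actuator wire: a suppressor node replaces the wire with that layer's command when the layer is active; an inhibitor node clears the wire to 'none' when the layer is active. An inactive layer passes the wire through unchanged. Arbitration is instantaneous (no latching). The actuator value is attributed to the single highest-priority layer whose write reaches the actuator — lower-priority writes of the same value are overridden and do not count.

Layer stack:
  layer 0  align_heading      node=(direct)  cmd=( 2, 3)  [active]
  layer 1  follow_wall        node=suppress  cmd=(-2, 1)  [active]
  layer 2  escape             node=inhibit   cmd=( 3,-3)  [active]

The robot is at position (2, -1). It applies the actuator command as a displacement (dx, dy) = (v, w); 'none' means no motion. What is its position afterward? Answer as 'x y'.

L0 align_heading: active, feeds wire = (2, 3)
L1 follow_wall: active, suppressor → wire = (-2, 1)
L2 escape: active, inhibitor → wire = none
actuator = none
position: (2, -1) + none = (2, -1)

2 -1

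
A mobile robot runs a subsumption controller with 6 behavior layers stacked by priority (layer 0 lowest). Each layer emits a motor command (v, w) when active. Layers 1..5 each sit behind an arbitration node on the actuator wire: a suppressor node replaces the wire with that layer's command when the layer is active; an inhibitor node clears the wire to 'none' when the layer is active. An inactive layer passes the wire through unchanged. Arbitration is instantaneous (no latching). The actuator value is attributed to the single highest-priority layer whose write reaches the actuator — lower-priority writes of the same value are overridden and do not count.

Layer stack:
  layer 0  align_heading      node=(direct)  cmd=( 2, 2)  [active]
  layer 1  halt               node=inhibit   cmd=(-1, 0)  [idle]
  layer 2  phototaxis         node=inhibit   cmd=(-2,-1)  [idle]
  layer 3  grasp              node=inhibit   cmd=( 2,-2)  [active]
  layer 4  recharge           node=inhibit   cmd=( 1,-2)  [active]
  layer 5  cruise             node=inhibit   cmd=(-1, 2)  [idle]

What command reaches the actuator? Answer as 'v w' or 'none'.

layer 0 (align_heading) active — direct: (2, 2)
layer 1 (halt) idle — unchanged: (2, 2)
layer 2 (phototaxis) idle — unchanged: (2, 2)
layer 3 (grasp) active — inhibits: none
layer 4 (recharge) active — inhibits: none
layer 5 (cruise) idle — unchanged: none
→ actuator none

none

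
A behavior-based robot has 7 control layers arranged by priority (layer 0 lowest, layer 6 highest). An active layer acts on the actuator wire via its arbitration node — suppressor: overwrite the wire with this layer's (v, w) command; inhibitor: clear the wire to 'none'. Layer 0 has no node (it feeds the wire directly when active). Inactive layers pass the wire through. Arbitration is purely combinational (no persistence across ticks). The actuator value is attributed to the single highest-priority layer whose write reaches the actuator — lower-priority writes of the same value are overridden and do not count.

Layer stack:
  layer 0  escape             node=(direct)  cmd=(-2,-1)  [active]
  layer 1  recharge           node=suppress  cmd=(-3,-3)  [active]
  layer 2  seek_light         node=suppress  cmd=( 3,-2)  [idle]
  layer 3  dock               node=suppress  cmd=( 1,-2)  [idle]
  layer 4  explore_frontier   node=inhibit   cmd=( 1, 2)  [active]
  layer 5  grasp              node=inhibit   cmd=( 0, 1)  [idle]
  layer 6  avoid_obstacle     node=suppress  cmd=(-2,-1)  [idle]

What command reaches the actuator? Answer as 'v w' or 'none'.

none

layer 0 (escape) active — direct: (-2, -1)
layer 1 (recharge) active — suppresses: (-3, -3)
layer 2 (seek_light) idle — unchanged: (-3, -3)
layer 3 (dock) idle — unchanged: (-3, -3)
layer 4 (explore_frontier) active — inhibits: none
layer 5 (grasp) idle — unchanged: none
layer 6 (avoid_obstacle) idle — unchanged: none
→ actuator none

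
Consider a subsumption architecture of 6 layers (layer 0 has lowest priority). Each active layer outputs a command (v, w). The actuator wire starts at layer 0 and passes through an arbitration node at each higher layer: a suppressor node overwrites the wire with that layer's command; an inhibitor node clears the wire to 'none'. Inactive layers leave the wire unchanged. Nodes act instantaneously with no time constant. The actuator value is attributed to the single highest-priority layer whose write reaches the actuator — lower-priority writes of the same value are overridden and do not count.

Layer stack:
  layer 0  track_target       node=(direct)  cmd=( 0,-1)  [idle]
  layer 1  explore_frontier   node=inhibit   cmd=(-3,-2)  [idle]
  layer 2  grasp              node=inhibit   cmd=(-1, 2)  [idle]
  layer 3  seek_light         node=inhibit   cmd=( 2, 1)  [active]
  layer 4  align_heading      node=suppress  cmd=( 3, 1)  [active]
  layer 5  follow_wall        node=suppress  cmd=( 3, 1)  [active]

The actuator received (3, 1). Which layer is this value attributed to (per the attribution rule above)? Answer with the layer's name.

follow_wall

L0 track_target: idle → wire = none
L1 explore_frontier: idle → wire stays none
L2 grasp: idle → wire stays none
L3 seek_light: active, inhibitor → wire = none
L4 align_heading: active, suppressor → wire = (3, 1)
L5 follow_wall: active, suppressor → wire = (3, 1)
actuator = (3, 1)
last writer: layer 5 = follow_wall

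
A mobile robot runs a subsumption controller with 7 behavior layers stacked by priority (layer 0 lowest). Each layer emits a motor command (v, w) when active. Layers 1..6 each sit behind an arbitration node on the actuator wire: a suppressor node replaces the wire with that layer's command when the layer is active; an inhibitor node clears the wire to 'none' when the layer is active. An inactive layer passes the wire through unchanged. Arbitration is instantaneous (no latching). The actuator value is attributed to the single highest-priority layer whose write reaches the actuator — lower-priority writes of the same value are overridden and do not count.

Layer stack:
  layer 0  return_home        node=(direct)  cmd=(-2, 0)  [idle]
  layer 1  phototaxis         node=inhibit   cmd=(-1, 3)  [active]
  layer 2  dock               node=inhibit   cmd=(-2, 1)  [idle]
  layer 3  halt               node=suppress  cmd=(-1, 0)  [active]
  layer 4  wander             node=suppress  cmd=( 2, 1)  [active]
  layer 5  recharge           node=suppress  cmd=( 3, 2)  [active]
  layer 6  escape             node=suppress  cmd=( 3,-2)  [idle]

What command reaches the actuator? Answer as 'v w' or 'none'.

[0] return_home off; wire := none
[1] phototaxis on (inhibit); wire := none
[2] dock off; pass none
[3] halt on (suppress); wire := (-1, 0)
[4] wander on (suppress); wire := (2, 1)
[5] recharge on (suppress); wire := (3, 2)
[6] escape off; pass (3, 2)
output (3, 2)

3 2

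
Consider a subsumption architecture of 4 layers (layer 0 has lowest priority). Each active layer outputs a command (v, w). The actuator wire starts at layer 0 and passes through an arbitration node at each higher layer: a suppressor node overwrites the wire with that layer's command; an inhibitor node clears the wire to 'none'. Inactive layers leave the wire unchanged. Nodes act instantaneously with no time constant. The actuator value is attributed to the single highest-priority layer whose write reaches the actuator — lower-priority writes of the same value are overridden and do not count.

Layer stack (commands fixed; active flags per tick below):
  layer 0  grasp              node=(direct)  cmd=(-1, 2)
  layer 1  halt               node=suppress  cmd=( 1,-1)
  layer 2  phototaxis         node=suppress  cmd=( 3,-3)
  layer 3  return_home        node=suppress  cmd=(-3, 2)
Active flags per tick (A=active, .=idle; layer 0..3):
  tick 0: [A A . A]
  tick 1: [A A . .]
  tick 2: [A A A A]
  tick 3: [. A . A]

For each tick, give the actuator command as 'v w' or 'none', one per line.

-3 2
1 -1
-3 2
-3 2

tick 0:
  L0 grasp: active, feeds wire = (-1, 2)
  L1 halt: active, suppressor → wire = (1, -1)
  L2 phototaxis: idle → wire stays (1, -1)
  L3 return_home: active, suppressor → wire = (-3, 2)
  actuator = (-3, 2)
tick 1:
  L0 grasp: active, feeds wire = (-1, 2)
  L1 halt: active, suppressor → wire = (1, -1)
  L2 phototaxis: idle → wire stays (1, -1)
  L3 return_home: idle → wire stays (1, -1)
  actuator = (1, -1)
tick 2:
  L0 grasp: active, feeds wire = (-1, 2)
  L1 halt: active, suppressor → wire = (1, -1)
  L2 phototaxis: active, suppressor → wire = (3, -3)
  L3 return_home: active, suppressor → wire = (-3, 2)
  actuator = (-3, 2)
tick 3:
  L0 grasp: idle → wire = none
  L1 halt: active, suppressor → wire = (1, -1)
  L2 phototaxis: idle → wire stays (1, -1)
  L3 return_home: active, suppressor → wire = (-3, 2)
  actuator = (-3, 2)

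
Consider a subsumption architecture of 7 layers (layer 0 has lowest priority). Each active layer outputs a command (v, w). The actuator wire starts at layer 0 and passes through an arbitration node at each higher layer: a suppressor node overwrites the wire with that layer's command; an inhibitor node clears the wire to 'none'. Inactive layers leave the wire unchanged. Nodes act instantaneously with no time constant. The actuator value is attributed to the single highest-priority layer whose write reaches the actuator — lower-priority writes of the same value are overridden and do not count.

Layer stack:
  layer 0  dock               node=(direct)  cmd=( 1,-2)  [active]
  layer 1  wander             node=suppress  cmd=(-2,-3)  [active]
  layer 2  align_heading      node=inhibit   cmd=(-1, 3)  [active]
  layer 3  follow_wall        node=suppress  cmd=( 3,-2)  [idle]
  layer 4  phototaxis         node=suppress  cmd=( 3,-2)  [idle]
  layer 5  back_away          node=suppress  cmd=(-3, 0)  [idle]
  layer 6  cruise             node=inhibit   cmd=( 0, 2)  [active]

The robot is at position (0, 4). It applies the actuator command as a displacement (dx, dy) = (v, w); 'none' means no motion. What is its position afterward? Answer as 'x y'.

0 4

[0] dock on; wire := (1, -2)
[1] wander on (suppress); wire := (-2, -3)
[2] align_heading on (inhibit); wire := none
[3] follow_wall off; pass none
[4] phototaxis off; pass none
[5] back_away off; pass none
[6] cruise on (inhibit); wire := none
output none
position: (0, 4) + none = (0, 4)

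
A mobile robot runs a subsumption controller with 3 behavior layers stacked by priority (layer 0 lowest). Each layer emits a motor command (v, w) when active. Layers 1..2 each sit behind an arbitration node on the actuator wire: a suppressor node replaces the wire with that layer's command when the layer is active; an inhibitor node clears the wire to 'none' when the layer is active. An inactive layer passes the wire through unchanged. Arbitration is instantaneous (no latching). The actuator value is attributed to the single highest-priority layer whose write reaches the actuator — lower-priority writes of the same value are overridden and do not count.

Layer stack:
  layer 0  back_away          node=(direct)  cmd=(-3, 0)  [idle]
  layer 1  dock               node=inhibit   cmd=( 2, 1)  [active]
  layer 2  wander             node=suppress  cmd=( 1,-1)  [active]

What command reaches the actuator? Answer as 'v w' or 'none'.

[0] back_away off; wire := none
[1] dock on (inhibit); wire := none
[2] wander on (suppress); wire := (1, -1)
output (1, -1)

1 -1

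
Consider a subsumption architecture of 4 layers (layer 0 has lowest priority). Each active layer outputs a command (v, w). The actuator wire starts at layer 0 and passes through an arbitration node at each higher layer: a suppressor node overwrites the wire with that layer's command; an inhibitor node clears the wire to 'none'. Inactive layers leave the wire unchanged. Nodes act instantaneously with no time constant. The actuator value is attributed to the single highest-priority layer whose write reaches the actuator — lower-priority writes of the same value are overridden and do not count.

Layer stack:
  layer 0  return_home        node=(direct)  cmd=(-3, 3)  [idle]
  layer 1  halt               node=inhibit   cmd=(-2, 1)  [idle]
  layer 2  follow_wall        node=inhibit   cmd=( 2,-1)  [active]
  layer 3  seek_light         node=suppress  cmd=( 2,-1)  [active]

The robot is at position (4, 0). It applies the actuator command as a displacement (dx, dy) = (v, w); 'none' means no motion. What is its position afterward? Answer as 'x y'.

[0] return_home off; wire := none
[1] halt off; pass none
[2] follow_wall on (inhibit); wire := none
[3] seek_light on (suppress); wire := (2, -1)
output (2, -1)
position: (4, 0) + (2, -1) = (6, -1)

6 -1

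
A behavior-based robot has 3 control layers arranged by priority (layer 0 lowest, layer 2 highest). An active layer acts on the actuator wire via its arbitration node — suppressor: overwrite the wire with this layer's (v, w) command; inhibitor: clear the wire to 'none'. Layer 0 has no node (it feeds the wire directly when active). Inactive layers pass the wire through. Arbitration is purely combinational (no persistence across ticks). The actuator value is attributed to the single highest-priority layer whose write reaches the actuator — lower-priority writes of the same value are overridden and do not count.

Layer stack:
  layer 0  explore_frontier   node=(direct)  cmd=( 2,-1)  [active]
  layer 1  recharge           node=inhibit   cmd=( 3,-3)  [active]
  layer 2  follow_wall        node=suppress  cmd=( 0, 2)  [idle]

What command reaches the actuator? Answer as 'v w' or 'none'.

none

[0] explore_frontier on; wire := (2, -1)
[1] recharge on (inhibit); wire := none
[2] follow_wall off; pass none
output none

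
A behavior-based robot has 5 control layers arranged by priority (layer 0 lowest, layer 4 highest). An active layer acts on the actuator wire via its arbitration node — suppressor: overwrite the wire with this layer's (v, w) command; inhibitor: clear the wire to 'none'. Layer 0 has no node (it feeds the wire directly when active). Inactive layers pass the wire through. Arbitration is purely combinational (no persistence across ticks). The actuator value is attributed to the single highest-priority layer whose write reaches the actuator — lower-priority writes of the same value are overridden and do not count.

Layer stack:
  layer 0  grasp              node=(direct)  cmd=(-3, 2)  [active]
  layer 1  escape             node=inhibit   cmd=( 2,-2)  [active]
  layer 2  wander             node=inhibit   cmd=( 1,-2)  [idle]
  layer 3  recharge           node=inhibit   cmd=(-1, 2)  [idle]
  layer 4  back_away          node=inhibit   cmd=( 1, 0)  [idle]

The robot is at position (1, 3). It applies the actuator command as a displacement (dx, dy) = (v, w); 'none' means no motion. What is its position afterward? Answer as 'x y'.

L0 grasp: active, feeds wire = (-3, 2)
L1 escape: active, inhibitor → wire = none
L2 wander: idle → wire stays none
L3 recharge: idle → wire stays none
L4 back_away: idle → wire stays none
actuator = none
position: (1, 3) + none = (1, 3)

1 3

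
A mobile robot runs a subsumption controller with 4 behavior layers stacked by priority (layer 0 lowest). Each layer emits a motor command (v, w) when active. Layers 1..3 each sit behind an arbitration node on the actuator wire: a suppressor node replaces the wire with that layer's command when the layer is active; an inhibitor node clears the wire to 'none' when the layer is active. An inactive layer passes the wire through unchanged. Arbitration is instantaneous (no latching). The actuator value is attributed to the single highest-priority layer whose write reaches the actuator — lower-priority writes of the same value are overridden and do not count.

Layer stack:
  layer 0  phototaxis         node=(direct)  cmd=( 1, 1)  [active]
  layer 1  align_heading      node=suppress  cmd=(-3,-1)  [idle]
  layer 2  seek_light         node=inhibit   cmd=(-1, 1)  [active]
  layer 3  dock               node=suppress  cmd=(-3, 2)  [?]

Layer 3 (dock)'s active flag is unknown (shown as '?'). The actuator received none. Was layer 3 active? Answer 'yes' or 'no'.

If layer 3 is active=yes:
  actuator would be (-3, 2)
If layer 3 is active=no:
  actuator would be none
Observed none, so layer 3 was idle.

no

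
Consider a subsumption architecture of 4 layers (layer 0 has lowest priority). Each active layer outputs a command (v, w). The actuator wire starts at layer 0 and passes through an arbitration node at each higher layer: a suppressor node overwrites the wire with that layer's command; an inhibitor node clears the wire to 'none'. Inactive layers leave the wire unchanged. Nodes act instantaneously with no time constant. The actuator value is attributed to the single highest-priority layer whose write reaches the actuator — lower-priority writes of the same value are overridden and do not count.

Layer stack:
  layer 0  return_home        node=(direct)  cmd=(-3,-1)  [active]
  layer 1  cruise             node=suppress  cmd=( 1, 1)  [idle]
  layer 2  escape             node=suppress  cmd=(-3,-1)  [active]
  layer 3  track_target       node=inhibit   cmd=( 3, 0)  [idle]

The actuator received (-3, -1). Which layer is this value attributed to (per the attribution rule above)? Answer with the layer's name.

escape

layer 0 (return_home) active — direct: (-3, -1)
layer 1 (cruise) idle — unchanged: (-3, -1)
layer 2 (escape) active — suppresses: (-3, -1)
layer 3 (track_target) idle — unchanged: (-3, -1)
→ actuator (-3, -1)
last writer: layer 2 = escape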